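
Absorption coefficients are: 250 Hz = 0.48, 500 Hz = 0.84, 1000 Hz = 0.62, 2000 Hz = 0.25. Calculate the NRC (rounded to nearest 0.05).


Given values:
  a_250 = 0.48, a_500 = 0.84
  a_1000 = 0.62, a_2000 = 0.25
Formula: NRC = (a250 + a500 + a1000 + a2000) / 4
Sum = 0.48 + 0.84 + 0.62 + 0.25 = 2.19
NRC = 2.19 / 4 = 0.5475
Rounded to nearest 0.05: 0.55

0.55


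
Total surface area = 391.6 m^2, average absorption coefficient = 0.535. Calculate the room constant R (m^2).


Given values:
  S = 391.6 m^2, alpha = 0.535
Formula: R = S * alpha / (1 - alpha)
Numerator: 391.6 * 0.535 = 209.506
Denominator: 1 - 0.535 = 0.465
R = 209.506 / 0.465 = 450.55

450.55 m^2


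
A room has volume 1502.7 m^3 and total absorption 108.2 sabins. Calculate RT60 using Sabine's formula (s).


Given values:
  V = 1502.7 m^3
  A = 108.2 sabins
Formula: RT60 = 0.161 * V / A
Numerator: 0.161 * 1502.7 = 241.9347
RT60 = 241.9347 / 108.2 = 2.236

2.236 s


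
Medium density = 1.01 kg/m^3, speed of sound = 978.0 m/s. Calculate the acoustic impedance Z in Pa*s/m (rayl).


Given values:
  rho = 1.01 kg/m^3
  c = 978.0 m/s
Formula: Z = rho * c
Z = 1.01 * 978.0
Z = 987.78

987.78 rayl


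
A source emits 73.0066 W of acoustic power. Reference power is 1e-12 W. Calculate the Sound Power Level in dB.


Given values:
  W = 73.0066 W
  W_ref = 1e-12 W
Formula: SWL = 10 * log10(W / W_ref)
Compute ratio: W / W_ref = 73006600000000
Compute log10: log10(73006600000000) = 13.863362
Multiply: SWL = 10 * 13.863362 = 138.63

138.63 dB


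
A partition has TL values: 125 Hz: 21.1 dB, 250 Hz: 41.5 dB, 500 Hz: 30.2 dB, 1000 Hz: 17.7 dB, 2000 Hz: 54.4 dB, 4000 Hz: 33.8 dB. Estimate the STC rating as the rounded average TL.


Given TL values at each frequency:
  125 Hz: 21.1 dB
  250 Hz: 41.5 dB
  500 Hz: 30.2 dB
  1000 Hz: 17.7 dB
  2000 Hz: 54.4 dB
  4000 Hz: 33.8 dB
Formula: STC ~ round(average of TL values)
Sum = 21.1 + 41.5 + 30.2 + 17.7 + 54.4 + 33.8 = 198.7
Average = 198.7 / 6 = 33.12
Rounded: 33

33


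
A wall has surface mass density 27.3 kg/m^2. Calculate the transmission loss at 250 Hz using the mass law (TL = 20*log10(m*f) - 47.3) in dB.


Given values:
  m = 27.3 kg/m^2, f = 250 Hz
Formula: TL = 20 * log10(m * f) - 47.3
Compute m * f = 27.3 * 250 = 6825.0
Compute log10(6825.0) = 3.834103
Compute 20 * 3.834103 = 76.6821
TL = 76.6821 - 47.3 = 29.38

29.38 dB


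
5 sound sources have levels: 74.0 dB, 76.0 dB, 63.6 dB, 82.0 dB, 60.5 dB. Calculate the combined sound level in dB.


Formula: L_total = 10 * log10( sum(10^(Li/10)) )
  Source 1: 10^(74.0/10) = 25118864.3151
  Source 2: 10^(76.0/10) = 39810717.0553
  Source 3: 10^(63.6/10) = 2290867.6528
  Source 4: 10^(82.0/10) = 158489319.2461
  Source 5: 10^(60.5/10) = 1122018.4543
Sum of linear values = 226831786.7236
L_total = 10 * log10(226831786.7236) = 83.56

83.56 dB


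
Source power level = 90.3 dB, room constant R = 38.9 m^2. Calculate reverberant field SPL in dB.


Given values:
  Lw = 90.3 dB, R = 38.9 m^2
Formula: SPL = Lw + 10 * log10(4 / R)
Compute 4 / R = 4 / 38.9 = 0.102828
Compute 10 * log10(0.102828) = -9.8789
SPL = 90.3 + (-9.8789) = 80.42

80.42 dB


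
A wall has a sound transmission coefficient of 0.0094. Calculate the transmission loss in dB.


Given values:
  tau = 0.0094
Formula: TL = 10 * log10(1 / tau)
Compute 1 / tau = 1 / 0.0094 = 106.383
Compute log10(106.383) = 2.026872
TL = 10 * 2.026872 = 20.27

20.27 dB


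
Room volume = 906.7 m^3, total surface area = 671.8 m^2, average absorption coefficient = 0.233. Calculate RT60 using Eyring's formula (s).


Given values:
  V = 906.7 m^3, S = 671.8 m^2, alpha = 0.233
Formula: RT60 = 0.161 * V / (-S * ln(1 - alpha))
Compute ln(1 - 0.233) = ln(0.767) = -0.265268
Denominator: -671.8 * -0.265268 = 178.207
Numerator: 0.161 * 906.7 = 145.9787
RT60 = 145.9787 / 178.207 = 0.819

0.819 s


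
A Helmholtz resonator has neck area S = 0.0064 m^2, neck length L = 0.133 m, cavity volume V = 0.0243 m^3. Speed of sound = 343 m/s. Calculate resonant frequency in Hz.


Given values:
  S = 0.0064 m^2, L = 0.133 m, V = 0.0243 m^3, c = 343 m/s
Formula: f = (c / (2*pi)) * sqrt(S / (V * L))
Compute V * L = 0.0243 * 0.133 = 0.0032319
Compute S / (V * L) = 0.0064 / 0.0032319 = 1.9803
Compute sqrt(1.9803) = 1.407231
Compute c / (2*pi) = 343 / 6.283185 = 54.590148
f = 54.590148 * 1.407231 = 76.82

76.82 Hz


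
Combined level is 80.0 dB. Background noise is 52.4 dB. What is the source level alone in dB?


Given values:
  L_total = 80.0 dB, L_bg = 52.4 dB
Formula: L_source = 10 * log10(10^(L_total/10) - 10^(L_bg/10))
Convert to linear:
  10^(80.0/10) = 100000000.0
  10^(52.4/10) = 173780.0829
Difference: 100000000.0 - 173780.0829 = 99826219.9171
L_source = 10 * log10(99826219.9171) = 79.99

79.99 dB


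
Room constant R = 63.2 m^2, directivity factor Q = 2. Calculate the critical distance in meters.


Given values:
  R = 63.2 m^2, Q = 2
Formula: d_c = 0.141 * sqrt(Q * R)
Compute Q * R = 2 * 63.2 = 126.4
Compute sqrt(126.4) = 11.2428
d_c = 0.141 * 11.2428 = 1.585

1.585 m


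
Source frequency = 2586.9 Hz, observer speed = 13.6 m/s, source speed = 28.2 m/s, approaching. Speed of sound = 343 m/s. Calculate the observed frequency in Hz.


Given values:
  f_s = 2586.9 Hz, v_o = 13.6 m/s, v_s = 28.2 m/s
  Direction: approaching
Formula: f_o = f_s * (c + v_o) / (c - v_s)
Numerator: c + v_o = 343 + 13.6 = 356.6
Denominator: c - v_s = 343 - 28.2 = 314.8
f_o = 2586.9 * 356.6 / 314.8 = 2930.4

2930.4 Hz


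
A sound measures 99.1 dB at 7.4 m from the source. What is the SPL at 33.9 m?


Given values:
  SPL1 = 99.1 dB, r1 = 7.4 m, r2 = 33.9 m
Formula: SPL2 = SPL1 - 20 * log10(r2 / r1)
Compute ratio: r2 / r1 = 33.9 / 7.4 = 4.5811
Compute log10: log10(4.5811) = 0.66097
Compute drop: 20 * 0.66097 = 13.2194
SPL2 = 99.1 - 13.2194 = 85.88

85.88 dB


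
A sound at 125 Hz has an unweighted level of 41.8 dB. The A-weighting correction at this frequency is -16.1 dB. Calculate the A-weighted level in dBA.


Given values:
  SPL = 41.8 dB
  A-weighting at 125 Hz = -16.1 dB
Formula: L_A = SPL + A_weight
L_A = 41.8 + (-16.1)
L_A = 25.7

25.7 dBA


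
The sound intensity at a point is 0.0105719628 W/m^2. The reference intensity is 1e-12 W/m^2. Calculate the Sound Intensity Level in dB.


Given values:
  I = 0.0105719628 W/m^2
  I_ref = 1e-12 W/m^2
Formula: SIL = 10 * log10(I / I_ref)
Compute ratio: I / I_ref = 10571962800
Compute log10: log10(10571962800) = 10.024156
Multiply: SIL = 10 * 10.024156 = 100.24

100.24 dB


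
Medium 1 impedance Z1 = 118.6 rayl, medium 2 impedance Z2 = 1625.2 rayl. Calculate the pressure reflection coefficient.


Given values:
  Z1 = 118.6 rayl, Z2 = 1625.2 rayl
Formula: R = (Z2 - Z1) / (Z2 + Z1)
Numerator: Z2 - Z1 = 1625.2 - 118.6 = 1506.6
Denominator: Z2 + Z1 = 1625.2 + 118.6 = 1743.8
R = 1506.6 / 1743.8 = 0.864

0.864


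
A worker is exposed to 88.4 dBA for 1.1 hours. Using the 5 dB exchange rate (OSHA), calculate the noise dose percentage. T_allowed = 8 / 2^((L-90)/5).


Given values:
  L = 88.4 dBA, T = 1.1 hours
Formula: T_allowed = 8 / 2^((L - 90) / 5)
Compute exponent: (88.4 - 90) / 5 = -0.32
Compute 2^(-0.32) = 0.80107
T_allowed = 8 / 0.80107 = 9.986643 hours
Dose = (T / T_allowed) * 100
Dose = (1.1 / 9.986643) * 100 = 11.01

11.01 %


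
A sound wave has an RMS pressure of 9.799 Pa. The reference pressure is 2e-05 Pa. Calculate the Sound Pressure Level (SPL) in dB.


Given values:
  p = 9.799 Pa
  p_ref = 2e-05 Pa
Formula: SPL = 20 * log10(p / p_ref)
Compute ratio: p / p_ref = 9.799 / 2e-05 = 489950
Compute log10: log10(489950) = 5.690152
Multiply: SPL = 20 * 5.690152 = 113.8

113.8 dB


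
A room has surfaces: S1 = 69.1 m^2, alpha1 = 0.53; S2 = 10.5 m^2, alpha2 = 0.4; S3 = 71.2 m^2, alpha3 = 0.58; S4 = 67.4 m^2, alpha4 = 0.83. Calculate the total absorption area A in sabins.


Given surfaces:
  Surface 1: 69.1 * 0.53 = 36.623
  Surface 2: 10.5 * 0.4 = 4.2
  Surface 3: 71.2 * 0.58 = 41.296
  Surface 4: 67.4 * 0.83 = 55.942
Formula: A = sum(Si * alpha_i)
A = 36.623 + 4.2 + 41.296 + 55.942
A = 138.06

138.06 sabins


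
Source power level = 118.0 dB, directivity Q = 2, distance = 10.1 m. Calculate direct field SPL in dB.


Given values:
  Lw = 118.0 dB, Q = 2, r = 10.1 m
Formula: SPL = Lw + 10 * log10(Q / (4 * pi * r^2))
Compute 4 * pi * r^2 = 4 * pi * 10.1^2 = 1281.8955
Compute Q / denom = 2 / 1281.8955 = 0.00156019
Compute 10 * log10(0.00156019) = -28.0682
SPL = 118.0 + (-28.0682) = 89.93

89.93 dB


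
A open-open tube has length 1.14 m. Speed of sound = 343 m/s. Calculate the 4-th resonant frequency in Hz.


Given values:
  Tube type: open-open, L = 1.14 m, c = 343 m/s, n = 4
Formula: f_n = n * c / (2 * L)
Compute 2 * L = 2 * 1.14 = 2.28
f = 4 * 343 / 2.28
f = 601.75

601.75 Hz


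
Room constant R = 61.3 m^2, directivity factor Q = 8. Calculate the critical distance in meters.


Given values:
  R = 61.3 m^2, Q = 8
Formula: d_c = 0.141 * sqrt(Q * R)
Compute Q * R = 8 * 61.3 = 490.4
Compute sqrt(490.4) = 22.145
d_c = 0.141 * 22.145 = 3.122

3.122 m


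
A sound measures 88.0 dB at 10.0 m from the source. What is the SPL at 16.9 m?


Given values:
  SPL1 = 88.0 dB, r1 = 10.0 m, r2 = 16.9 m
Formula: SPL2 = SPL1 - 20 * log10(r2 / r1)
Compute ratio: r2 / r1 = 16.9 / 10.0 = 1.69
Compute log10: log10(1.69) = 0.227887
Compute drop: 20 * 0.227887 = 4.5577
SPL2 = 88.0 - 4.5577 = 83.44

83.44 dB


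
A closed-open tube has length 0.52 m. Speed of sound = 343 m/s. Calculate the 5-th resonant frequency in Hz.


Given values:
  Tube type: closed-open, L = 0.52 m, c = 343 m/s, n = 5
Formula: f_n = (2n - 1) * c / (4 * L)
Compute 2n - 1 = 2*5 - 1 = 9
Compute 4 * L = 4 * 0.52 = 2.08
f = 9 * 343 / 2.08
f = 1484.13

1484.13 Hz


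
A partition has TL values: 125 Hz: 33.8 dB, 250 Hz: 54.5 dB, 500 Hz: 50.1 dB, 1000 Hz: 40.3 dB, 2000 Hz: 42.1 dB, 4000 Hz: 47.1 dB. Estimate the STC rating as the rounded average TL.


Given TL values at each frequency:
  125 Hz: 33.8 dB
  250 Hz: 54.5 dB
  500 Hz: 50.1 dB
  1000 Hz: 40.3 dB
  2000 Hz: 42.1 dB
  4000 Hz: 47.1 dB
Formula: STC ~ round(average of TL values)
Sum = 33.8 + 54.5 + 50.1 + 40.3 + 42.1 + 47.1 = 267.9
Average = 267.9 / 6 = 44.65
Rounded: 45

45


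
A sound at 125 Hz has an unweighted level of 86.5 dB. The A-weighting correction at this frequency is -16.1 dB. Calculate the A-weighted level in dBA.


Given values:
  SPL = 86.5 dB
  A-weighting at 125 Hz = -16.1 dB
Formula: L_A = SPL + A_weight
L_A = 86.5 + (-16.1)
L_A = 70.4

70.4 dBA


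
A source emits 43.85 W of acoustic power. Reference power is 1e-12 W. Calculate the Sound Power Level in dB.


Given values:
  W = 43.85 W
  W_ref = 1e-12 W
Formula: SWL = 10 * log10(W / W_ref)
Compute ratio: W / W_ref = 43850000000000
Compute log10: log10(43850000000000) = 13.64197
Multiply: SWL = 10 * 13.64197 = 136.42

136.42 dB


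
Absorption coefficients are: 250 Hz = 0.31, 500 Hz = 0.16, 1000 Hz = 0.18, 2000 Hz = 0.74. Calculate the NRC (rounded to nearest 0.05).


Given values:
  a_250 = 0.31, a_500 = 0.16
  a_1000 = 0.18, a_2000 = 0.74
Formula: NRC = (a250 + a500 + a1000 + a2000) / 4
Sum = 0.31 + 0.16 + 0.18 + 0.74 = 1.39
NRC = 1.39 / 4 = 0.3475
Rounded to nearest 0.05: 0.35

0.35


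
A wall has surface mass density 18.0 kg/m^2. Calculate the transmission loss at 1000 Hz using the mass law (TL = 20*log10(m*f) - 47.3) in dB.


Given values:
  m = 18.0 kg/m^2, f = 1000 Hz
Formula: TL = 20 * log10(m * f) - 47.3
Compute m * f = 18.0 * 1000 = 18000.0
Compute log10(18000.0) = 4.255273
Compute 20 * 4.255273 = 85.1055
TL = 85.1055 - 47.3 = 37.81

37.81 dB


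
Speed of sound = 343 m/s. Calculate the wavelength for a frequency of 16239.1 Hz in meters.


Given values:
  c = 343 m/s, f = 16239.1 Hz
Formula: lambda = c / f
lambda = 343 / 16239.1
lambda = 0.0211

0.0211 m


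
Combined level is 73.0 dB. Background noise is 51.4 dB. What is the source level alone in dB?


Given values:
  L_total = 73.0 dB, L_bg = 51.4 dB
Formula: L_source = 10 * log10(10^(L_total/10) - 10^(L_bg/10))
Convert to linear:
  10^(73.0/10) = 19952623.1497
  10^(51.4/10) = 138038.4265
Difference: 19952623.1497 - 138038.4265 = 19814584.7232
L_source = 10 * log10(19814584.7232) = 72.97

72.97 dB


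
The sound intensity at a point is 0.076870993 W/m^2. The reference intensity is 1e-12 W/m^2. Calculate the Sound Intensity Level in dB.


Given values:
  I = 0.076870993 W/m^2
  I_ref = 1e-12 W/m^2
Formula: SIL = 10 * log10(I / I_ref)
Compute ratio: I / I_ref = 76870993000
Compute log10: log10(76870993000) = 10.885762
Multiply: SIL = 10 * 10.885762 = 108.86

108.86 dB


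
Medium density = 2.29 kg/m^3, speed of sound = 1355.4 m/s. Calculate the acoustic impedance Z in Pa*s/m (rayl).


Given values:
  rho = 2.29 kg/m^3
  c = 1355.4 m/s
Formula: Z = rho * c
Z = 2.29 * 1355.4
Z = 3103.87

3103.87 rayl


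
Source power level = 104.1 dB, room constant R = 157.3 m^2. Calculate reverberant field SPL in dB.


Given values:
  Lw = 104.1 dB, R = 157.3 m^2
Formula: SPL = Lw + 10 * log10(4 / R)
Compute 4 / R = 4 / 157.3 = 0.025429
Compute 10 * log10(0.025429) = -15.9467
SPL = 104.1 + (-15.9467) = 88.15

88.15 dB


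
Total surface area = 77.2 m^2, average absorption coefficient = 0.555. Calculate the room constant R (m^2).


Given values:
  S = 77.2 m^2, alpha = 0.555
Formula: R = S * alpha / (1 - alpha)
Numerator: 77.2 * 0.555 = 42.846
Denominator: 1 - 0.555 = 0.445
R = 42.846 / 0.445 = 96.28

96.28 m^2


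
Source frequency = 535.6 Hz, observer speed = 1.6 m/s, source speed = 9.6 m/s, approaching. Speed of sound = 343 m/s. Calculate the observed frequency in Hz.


Given values:
  f_s = 535.6 Hz, v_o = 1.6 m/s, v_s = 9.6 m/s
  Direction: approaching
Formula: f_o = f_s * (c + v_o) / (c - v_s)
Numerator: c + v_o = 343 + 1.6 = 344.6
Denominator: c - v_s = 343 - 9.6 = 333.4
f_o = 535.6 * 344.6 / 333.4 = 553.59

553.59 Hz


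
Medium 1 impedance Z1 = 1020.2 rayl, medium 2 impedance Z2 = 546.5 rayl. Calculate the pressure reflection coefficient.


Given values:
  Z1 = 1020.2 rayl, Z2 = 546.5 rayl
Formula: R = (Z2 - Z1) / (Z2 + Z1)
Numerator: Z2 - Z1 = 546.5 - 1020.2 = -473.7
Denominator: Z2 + Z1 = 546.5 + 1020.2 = 1566.7
R = -473.7 / 1566.7 = -0.3024

-0.3024


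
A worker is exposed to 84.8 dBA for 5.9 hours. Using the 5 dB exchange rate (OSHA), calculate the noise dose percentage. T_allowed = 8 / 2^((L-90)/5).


Given values:
  L = 84.8 dBA, T = 5.9 hours
Formula: T_allowed = 8 / 2^((L - 90) / 5)
Compute exponent: (84.8 - 90) / 5 = -1.04
Compute 2^(-1.04) = 0.486327
T_allowed = 8 / 0.486327 = 16.449837 hours
Dose = (T / T_allowed) * 100
Dose = (5.9 / 16.449837) * 100 = 35.87

35.87 %


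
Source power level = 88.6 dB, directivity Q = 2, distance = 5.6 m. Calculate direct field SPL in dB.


Given values:
  Lw = 88.6 dB, Q = 2, r = 5.6 m
Formula: SPL = Lw + 10 * log10(Q / (4 * pi * r^2))
Compute 4 * pi * r^2 = 4 * pi * 5.6^2 = 394.0814
Compute Q / denom = 2 / 394.0814 = 0.00507509
Compute 10 * log10(0.00507509) = -22.9456
SPL = 88.6 + (-22.9456) = 65.65

65.65 dB


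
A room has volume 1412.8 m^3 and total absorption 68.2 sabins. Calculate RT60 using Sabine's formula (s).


Given values:
  V = 1412.8 m^3
  A = 68.2 sabins
Formula: RT60 = 0.161 * V / A
Numerator: 0.161 * 1412.8 = 227.4608
RT60 = 227.4608 / 68.2 = 3.335

3.335 s


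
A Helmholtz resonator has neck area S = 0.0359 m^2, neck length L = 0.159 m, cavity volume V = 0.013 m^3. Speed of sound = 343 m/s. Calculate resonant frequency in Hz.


Given values:
  S = 0.0359 m^2, L = 0.159 m, V = 0.013 m^3, c = 343 m/s
Formula: f = (c / (2*pi)) * sqrt(S / (V * L))
Compute V * L = 0.013 * 0.159 = 0.002067
Compute S / (V * L) = 0.0359 / 0.002067 = 17.3682
Compute sqrt(17.3682) = 4.167517
Compute c / (2*pi) = 343 / 6.283185 = 54.590148
f = 54.590148 * 4.167517 = 227.51

227.51 Hz


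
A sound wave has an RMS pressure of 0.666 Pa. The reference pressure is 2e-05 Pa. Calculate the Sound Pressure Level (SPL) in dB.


Given values:
  p = 0.666 Pa
  p_ref = 2e-05 Pa
Formula: SPL = 20 * log10(p / p_ref)
Compute ratio: p / p_ref = 0.666 / 2e-05 = 33300
Compute log10: log10(33300) = 4.522444
Multiply: SPL = 20 * 4.522444 = 90.45

90.45 dB


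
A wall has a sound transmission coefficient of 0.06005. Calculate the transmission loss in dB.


Given values:
  tau = 0.06005
Formula: TL = 10 * log10(1 / tau)
Compute 1 / tau = 1 / 0.06005 = 16.6528
Compute log10(16.6528) = 1.221487
TL = 10 * 1.221487 = 12.21

12.21 dB


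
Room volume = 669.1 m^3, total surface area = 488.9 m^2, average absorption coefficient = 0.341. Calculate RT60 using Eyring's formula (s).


Given values:
  V = 669.1 m^3, S = 488.9 m^2, alpha = 0.341
Formula: RT60 = 0.161 * V / (-S * ln(1 - alpha))
Compute ln(1 - 0.341) = ln(0.659) = -0.417032
Denominator: -488.9 * -0.417032 = 203.8869
Numerator: 0.161 * 669.1 = 107.7251
RT60 = 107.7251 / 203.8869 = 0.528

0.528 s


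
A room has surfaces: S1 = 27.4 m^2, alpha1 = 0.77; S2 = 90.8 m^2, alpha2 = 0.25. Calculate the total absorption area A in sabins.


Given surfaces:
  Surface 1: 27.4 * 0.77 = 21.098
  Surface 2: 90.8 * 0.25 = 22.7
Formula: A = sum(Si * alpha_i)
A = 21.098 + 22.7
A = 43.8

43.8 sabins


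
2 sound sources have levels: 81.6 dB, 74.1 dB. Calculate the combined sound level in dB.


Formula: L_total = 10 * log10( sum(10^(Li/10)) )
  Source 1: 10^(81.6/10) = 144543977.0746
  Source 2: 10^(74.1/10) = 25703957.8277
Sum of linear values = 170247934.9023
L_total = 10 * log10(170247934.9023) = 82.31

82.31 dB


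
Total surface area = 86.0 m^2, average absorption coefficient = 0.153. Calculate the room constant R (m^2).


Given values:
  S = 86.0 m^2, alpha = 0.153
Formula: R = S * alpha / (1 - alpha)
Numerator: 86.0 * 0.153 = 13.158
Denominator: 1 - 0.153 = 0.847
R = 13.158 / 0.847 = 15.53

15.53 m^2


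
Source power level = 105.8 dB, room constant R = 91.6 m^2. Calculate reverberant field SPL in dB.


Given values:
  Lw = 105.8 dB, R = 91.6 m^2
Formula: SPL = Lw + 10 * log10(4 / R)
Compute 4 / R = 4 / 91.6 = 0.043668
Compute 10 * log10(0.043668) = -13.5984
SPL = 105.8 + (-13.5984) = 92.2

92.2 dB


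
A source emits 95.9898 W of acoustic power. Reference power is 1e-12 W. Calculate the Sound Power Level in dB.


Given values:
  W = 95.9898 W
  W_ref = 1e-12 W
Formula: SWL = 10 * log10(W / W_ref)
Compute ratio: W / W_ref = 95989800000000
Compute log10: log10(95989800000000) = 13.982225
Multiply: SWL = 10 * 13.982225 = 139.82

139.82 dB


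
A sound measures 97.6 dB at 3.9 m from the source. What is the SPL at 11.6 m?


Given values:
  SPL1 = 97.6 dB, r1 = 3.9 m, r2 = 11.6 m
Formula: SPL2 = SPL1 - 20 * log10(r2 / r1)
Compute ratio: r2 / r1 = 11.6 / 3.9 = 2.9744
Compute log10: log10(2.9744) = 0.473399
Compute drop: 20 * 0.473399 = 9.468
SPL2 = 97.6 - 9.468 = 88.13

88.13 dB


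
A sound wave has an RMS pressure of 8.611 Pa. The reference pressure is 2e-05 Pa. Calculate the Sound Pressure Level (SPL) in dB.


Given values:
  p = 8.611 Pa
  p_ref = 2e-05 Pa
Formula: SPL = 20 * log10(p / p_ref)
Compute ratio: p / p_ref = 8.611 / 2e-05 = 430550
Compute log10: log10(430550) = 5.634024
Multiply: SPL = 20 * 5.634024 = 112.68

112.68 dB


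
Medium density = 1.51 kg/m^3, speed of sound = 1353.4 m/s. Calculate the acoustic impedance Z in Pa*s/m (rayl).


Given values:
  rho = 1.51 kg/m^3
  c = 1353.4 m/s
Formula: Z = rho * c
Z = 1.51 * 1353.4
Z = 2043.63

2043.63 rayl


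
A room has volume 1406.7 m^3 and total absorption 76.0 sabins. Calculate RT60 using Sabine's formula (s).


Given values:
  V = 1406.7 m^3
  A = 76.0 sabins
Formula: RT60 = 0.161 * V / A
Numerator: 0.161 * 1406.7 = 226.4787
RT60 = 226.4787 / 76.0 = 2.98

2.98 s


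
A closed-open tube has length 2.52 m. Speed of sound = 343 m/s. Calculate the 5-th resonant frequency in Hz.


Given values:
  Tube type: closed-open, L = 2.52 m, c = 343 m/s, n = 5
Formula: f_n = (2n - 1) * c / (4 * L)
Compute 2n - 1 = 2*5 - 1 = 9
Compute 4 * L = 4 * 2.52 = 10.08
f = 9 * 343 / 10.08
f = 306.25

306.25 Hz


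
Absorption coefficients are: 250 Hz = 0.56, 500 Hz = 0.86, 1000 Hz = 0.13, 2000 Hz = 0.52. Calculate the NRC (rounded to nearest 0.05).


Given values:
  a_250 = 0.56, a_500 = 0.86
  a_1000 = 0.13, a_2000 = 0.52
Formula: NRC = (a250 + a500 + a1000 + a2000) / 4
Sum = 0.56 + 0.86 + 0.13 + 0.52 = 2.07
NRC = 2.07 / 4 = 0.5175
Rounded to nearest 0.05: 0.5

0.5


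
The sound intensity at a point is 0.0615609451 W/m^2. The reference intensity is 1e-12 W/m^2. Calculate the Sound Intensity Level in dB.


Given values:
  I = 0.0615609451 W/m^2
  I_ref = 1e-12 W/m^2
Formula: SIL = 10 * log10(I / I_ref)
Compute ratio: I / I_ref = 61560945100
Compute log10: log10(61560945100) = 10.789305
Multiply: SIL = 10 * 10.789305 = 107.89

107.89 dB


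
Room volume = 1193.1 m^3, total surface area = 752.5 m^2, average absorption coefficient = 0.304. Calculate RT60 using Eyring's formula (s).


Given values:
  V = 1193.1 m^3, S = 752.5 m^2, alpha = 0.304
Formula: RT60 = 0.161 * V / (-S * ln(1 - alpha))
Compute ln(1 - 0.304) = ln(0.696) = -0.362406
Denominator: -752.5 * -0.362406 = 272.7105
Numerator: 0.161 * 1193.1 = 192.0891
RT60 = 192.0891 / 272.7105 = 0.704

0.704 s


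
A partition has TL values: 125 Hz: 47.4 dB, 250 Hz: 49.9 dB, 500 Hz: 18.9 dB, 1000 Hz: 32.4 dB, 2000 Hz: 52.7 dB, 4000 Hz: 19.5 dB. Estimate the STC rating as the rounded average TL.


Given TL values at each frequency:
  125 Hz: 47.4 dB
  250 Hz: 49.9 dB
  500 Hz: 18.9 dB
  1000 Hz: 32.4 dB
  2000 Hz: 52.7 dB
  4000 Hz: 19.5 dB
Formula: STC ~ round(average of TL values)
Sum = 47.4 + 49.9 + 18.9 + 32.4 + 52.7 + 19.5 = 220.8
Average = 220.8 / 6 = 36.8
Rounded: 37

37


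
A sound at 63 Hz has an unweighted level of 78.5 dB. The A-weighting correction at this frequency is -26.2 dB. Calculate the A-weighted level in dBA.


Given values:
  SPL = 78.5 dB
  A-weighting at 63 Hz = -26.2 dB
Formula: L_A = SPL + A_weight
L_A = 78.5 + (-26.2)
L_A = 52.3

52.3 dBA


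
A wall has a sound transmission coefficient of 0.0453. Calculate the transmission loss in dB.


Given values:
  tau = 0.0453
Formula: TL = 10 * log10(1 / tau)
Compute 1 / tau = 1 / 0.0453 = 22.0751
Compute log10(22.0751) = 1.343903
TL = 10 * 1.343903 = 13.44

13.44 dB


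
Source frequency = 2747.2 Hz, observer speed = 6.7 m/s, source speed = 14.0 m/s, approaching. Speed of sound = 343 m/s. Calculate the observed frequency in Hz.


Given values:
  f_s = 2747.2 Hz, v_o = 6.7 m/s, v_s = 14.0 m/s
  Direction: approaching
Formula: f_o = f_s * (c + v_o) / (c - v_s)
Numerator: c + v_o = 343 + 6.7 = 349.7
Denominator: c - v_s = 343 - 14.0 = 329.0
f_o = 2747.2 * 349.7 / 329.0 = 2920.05

2920.05 Hz


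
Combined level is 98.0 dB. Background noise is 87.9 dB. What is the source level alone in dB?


Given values:
  L_total = 98.0 dB, L_bg = 87.9 dB
Formula: L_source = 10 * log10(10^(L_total/10) - 10^(L_bg/10))
Convert to linear:
  10^(98.0/10) = 6309573444.8019
  10^(87.9/10) = 616595001.8615
Difference: 6309573444.8019 - 616595001.8615 = 5692978442.9404
L_source = 10 * log10(5692978442.9404) = 97.55

97.55 dB


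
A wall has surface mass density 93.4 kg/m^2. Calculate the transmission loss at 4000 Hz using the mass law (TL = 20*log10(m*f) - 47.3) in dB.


Given values:
  m = 93.4 kg/m^2, f = 4000 Hz
Formula: TL = 20 * log10(m * f) - 47.3
Compute m * f = 93.4 * 4000 = 373600.0
Compute log10(373600.0) = 5.572407
Compute 20 * 5.572407 = 111.4481
TL = 111.4481 - 47.3 = 64.15

64.15 dB


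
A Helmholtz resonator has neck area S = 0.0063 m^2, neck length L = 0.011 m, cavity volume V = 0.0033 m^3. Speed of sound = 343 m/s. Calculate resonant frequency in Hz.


Given values:
  S = 0.0063 m^2, L = 0.011 m, V = 0.0033 m^3, c = 343 m/s
Formula: f = (c / (2*pi)) * sqrt(S / (V * L))
Compute V * L = 0.0033 * 0.011 = 3.63e-05
Compute S / (V * L) = 0.0063 / 3.63e-05 = 173.5537
Compute sqrt(173.5537) = 13.173978
Compute c / (2*pi) = 343 / 6.283185 = 54.590148
f = 54.590148 * 13.173978 = 719.17

719.17 Hz


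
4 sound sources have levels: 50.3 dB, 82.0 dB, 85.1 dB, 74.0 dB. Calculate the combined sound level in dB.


Formula: L_total = 10 * log10( sum(10^(Li/10)) )
  Source 1: 10^(50.3/10) = 107151.9305
  Source 2: 10^(82.0/10) = 158489319.2461
  Source 3: 10^(85.1/10) = 323593656.9296
  Source 4: 10^(74.0/10) = 25118864.3151
Sum of linear values = 507308992.4213
L_total = 10 * log10(507308992.4213) = 87.05

87.05 dB


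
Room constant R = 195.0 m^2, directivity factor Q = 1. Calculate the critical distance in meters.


Given values:
  R = 195.0 m^2, Q = 1
Formula: d_c = 0.141 * sqrt(Q * R)
Compute Q * R = 1 * 195.0 = 195.0
Compute sqrt(195.0) = 13.9642
d_c = 0.141 * 13.9642 = 1.969

1.969 m


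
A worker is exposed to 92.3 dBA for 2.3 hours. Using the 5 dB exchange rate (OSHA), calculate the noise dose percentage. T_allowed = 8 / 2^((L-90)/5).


Given values:
  L = 92.3 dBA, T = 2.3 hours
Formula: T_allowed = 8 / 2^((L - 90) / 5)
Compute exponent: (92.3 - 90) / 5 = 0.46
Compute 2^(0.46) = 1.375542
T_allowed = 8 / 1.375542 = 5.815889 hours
Dose = (T / T_allowed) * 100
Dose = (2.3 / 5.815889) * 100 = 39.55

39.55 %


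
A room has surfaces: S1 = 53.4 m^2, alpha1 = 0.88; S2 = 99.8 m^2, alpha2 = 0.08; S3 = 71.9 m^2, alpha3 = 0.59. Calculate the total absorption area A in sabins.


Given surfaces:
  Surface 1: 53.4 * 0.88 = 46.992
  Surface 2: 99.8 * 0.08 = 7.984
  Surface 3: 71.9 * 0.59 = 42.421
Formula: A = sum(Si * alpha_i)
A = 46.992 + 7.984 + 42.421
A = 97.4

97.4 sabins


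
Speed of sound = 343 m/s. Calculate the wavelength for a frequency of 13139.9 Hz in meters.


Given values:
  c = 343 m/s, f = 13139.9 Hz
Formula: lambda = c / f
lambda = 343 / 13139.9
lambda = 0.0261

0.0261 m


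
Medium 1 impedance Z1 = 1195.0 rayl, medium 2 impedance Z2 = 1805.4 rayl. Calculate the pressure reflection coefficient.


Given values:
  Z1 = 1195.0 rayl, Z2 = 1805.4 rayl
Formula: R = (Z2 - Z1) / (Z2 + Z1)
Numerator: Z2 - Z1 = 1805.4 - 1195.0 = 610.4
Denominator: Z2 + Z1 = 1805.4 + 1195.0 = 3000.4
R = 610.4 / 3000.4 = 0.2034

0.2034


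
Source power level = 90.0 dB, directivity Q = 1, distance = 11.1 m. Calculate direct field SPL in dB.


Given values:
  Lw = 90.0 dB, Q = 1, r = 11.1 m
Formula: SPL = Lw + 10 * log10(Q / (4 * pi * r^2))
Compute 4 * pi * r^2 = 4 * pi * 11.1^2 = 1548.3025
Compute Q / denom = 1 / 1548.3025 = 0.00064587
Compute 10 * log10(0.00064587) = -31.8985
SPL = 90.0 + (-31.8985) = 58.1

58.1 dB


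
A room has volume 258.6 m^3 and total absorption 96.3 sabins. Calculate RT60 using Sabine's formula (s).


Given values:
  V = 258.6 m^3
  A = 96.3 sabins
Formula: RT60 = 0.161 * V / A
Numerator: 0.161 * 258.6 = 41.6346
RT60 = 41.6346 / 96.3 = 0.432

0.432 s


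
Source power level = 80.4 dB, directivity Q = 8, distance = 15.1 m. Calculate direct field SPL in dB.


Given values:
  Lw = 80.4 dB, Q = 8, r = 15.1 m
Formula: SPL = Lw + 10 * log10(Q / (4 * pi * r^2))
Compute 4 * pi * r^2 = 4 * pi * 15.1^2 = 2865.2582
Compute Q / denom = 8 / 2865.2582 = 0.00279207
Compute 10 * log10(0.00279207) = -25.5407
SPL = 80.4 + (-25.5407) = 54.86

54.86 dB


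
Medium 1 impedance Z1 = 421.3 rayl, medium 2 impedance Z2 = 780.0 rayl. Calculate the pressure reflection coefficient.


Given values:
  Z1 = 421.3 rayl, Z2 = 780.0 rayl
Formula: R = (Z2 - Z1) / (Z2 + Z1)
Numerator: Z2 - Z1 = 780.0 - 421.3 = 358.7
Denominator: Z2 + Z1 = 780.0 + 421.3 = 1201.3
R = 358.7 / 1201.3 = 0.2986

0.2986


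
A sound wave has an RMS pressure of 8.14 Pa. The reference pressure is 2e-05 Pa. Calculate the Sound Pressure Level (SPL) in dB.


Given values:
  p = 8.14 Pa
  p_ref = 2e-05 Pa
Formula: SPL = 20 * log10(p / p_ref)
Compute ratio: p / p_ref = 8.14 / 2e-05 = 407000
Compute log10: log10(407000) = 5.609594
Multiply: SPL = 20 * 5.609594 = 112.19

112.19 dB


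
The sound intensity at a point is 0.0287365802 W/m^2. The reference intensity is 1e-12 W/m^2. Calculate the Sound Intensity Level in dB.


Given values:
  I = 0.0287365802 W/m^2
  I_ref = 1e-12 W/m^2
Formula: SIL = 10 * log10(I / I_ref)
Compute ratio: I / I_ref = 28736580200
Compute log10: log10(28736580200) = 10.458435
Multiply: SIL = 10 * 10.458435 = 104.58

104.58 dB


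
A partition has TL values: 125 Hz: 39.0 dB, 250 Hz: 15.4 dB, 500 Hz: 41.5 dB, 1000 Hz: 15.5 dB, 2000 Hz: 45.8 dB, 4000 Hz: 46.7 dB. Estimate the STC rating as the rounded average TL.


Given TL values at each frequency:
  125 Hz: 39.0 dB
  250 Hz: 15.4 dB
  500 Hz: 41.5 dB
  1000 Hz: 15.5 dB
  2000 Hz: 45.8 dB
  4000 Hz: 46.7 dB
Formula: STC ~ round(average of TL values)
Sum = 39.0 + 15.4 + 41.5 + 15.5 + 45.8 + 46.7 = 203.9
Average = 203.9 / 6 = 33.98
Rounded: 34

34


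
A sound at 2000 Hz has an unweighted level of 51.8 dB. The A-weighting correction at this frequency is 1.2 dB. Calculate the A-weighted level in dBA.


Given values:
  SPL = 51.8 dB
  A-weighting at 2000 Hz = 1.2 dB
Formula: L_A = SPL + A_weight
L_A = 51.8 + (1.2)
L_A = 53.0

53.0 dBA


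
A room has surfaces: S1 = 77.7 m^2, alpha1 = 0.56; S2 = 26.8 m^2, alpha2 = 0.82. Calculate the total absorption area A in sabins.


Given surfaces:
  Surface 1: 77.7 * 0.56 = 43.512
  Surface 2: 26.8 * 0.82 = 21.976
Formula: A = sum(Si * alpha_i)
A = 43.512 + 21.976
A = 65.49

65.49 sabins


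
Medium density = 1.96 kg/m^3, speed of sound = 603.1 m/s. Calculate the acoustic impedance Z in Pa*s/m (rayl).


Given values:
  rho = 1.96 kg/m^3
  c = 603.1 m/s
Formula: Z = rho * c
Z = 1.96 * 603.1
Z = 1182.08

1182.08 rayl


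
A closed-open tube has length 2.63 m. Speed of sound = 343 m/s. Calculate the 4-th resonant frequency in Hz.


Given values:
  Tube type: closed-open, L = 2.63 m, c = 343 m/s, n = 4
Formula: f_n = (2n - 1) * c / (4 * L)
Compute 2n - 1 = 2*4 - 1 = 7
Compute 4 * L = 4 * 2.63 = 10.52
f = 7 * 343 / 10.52
f = 228.23

228.23 Hz


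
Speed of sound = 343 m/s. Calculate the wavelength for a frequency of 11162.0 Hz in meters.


Given values:
  c = 343 m/s, f = 11162.0 Hz
Formula: lambda = c / f
lambda = 343 / 11162.0
lambda = 0.0307

0.0307 m


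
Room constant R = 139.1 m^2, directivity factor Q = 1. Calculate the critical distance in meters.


Given values:
  R = 139.1 m^2, Q = 1
Formula: d_c = 0.141 * sqrt(Q * R)
Compute Q * R = 1 * 139.1 = 139.1
Compute sqrt(139.1) = 11.7941
d_c = 0.141 * 11.7941 = 1.663

1.663 m


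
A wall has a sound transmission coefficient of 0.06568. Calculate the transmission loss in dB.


Given values:
  tau = 0.06568
Formula: TL = 10 * log10(1 / tau)
Compute 1 / tau = 1 / 0.06568 = 15.2253
Compute log10(15.2253) = 1.182566
TL = 10 * 1.182566 = 11.83

11.83 dB


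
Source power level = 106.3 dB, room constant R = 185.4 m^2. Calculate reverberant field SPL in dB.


Given values:
  Lw = 106.3 dB, R = 185.4 m^2
Formula: SPL = Lw + 10 * log10(4 / R)
Compute 4 / R = 4 / 185.4 = 0.021575
Compute 10 * log10(0.021575) = -16.6605
SPL = 106.3 + (-16.6605) = 89.64

89.64 dB


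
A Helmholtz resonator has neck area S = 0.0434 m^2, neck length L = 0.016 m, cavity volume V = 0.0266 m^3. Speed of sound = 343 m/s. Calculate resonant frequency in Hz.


Given values:
  S = 0.0434 m^2, L = 0.016 m, V = 0.0266 m^3, c = 343 m/s
Formula: f = (c / (2*pi)) * sqrt(S / (V * L))
Compute V * L = 0.0266 * 0.016 = 0.0004256
Compute S / (V * L) = 0.0434 / 0.0004256 = 101.9737
Compute sqrt(101.9737) = 10.098203
Compute c / (2*pi) = 343 / 6.283185 = 54.590148
f = 54.590148 * 10.098203 = 551.26

551.26 Hz


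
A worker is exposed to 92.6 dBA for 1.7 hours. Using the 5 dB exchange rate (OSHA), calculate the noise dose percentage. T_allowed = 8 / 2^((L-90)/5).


Given values:
  L = 92.6 dBA, T = 1.7 hours
Formula: T_allowed = 8 / 2^((L - 90) / 5)
Compute exponent: (92.6 - 90) / 5 = 0.52
Compute 2^(0.52) = 1.433955
T_allowed = 8 / 1.433955 = 5.578976 hours
Dose = (T / T_allowed) * 100
Dose = (1.7 / 5.578976) * 100 = 30.47

30.47 %


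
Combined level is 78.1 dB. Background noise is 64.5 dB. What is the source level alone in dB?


Given values:
  L_total = 78.1 dB, L_bg = 64.5 dB
Formula: L_source = 10 * log10(10^(L_total/10) - 10^(L_bg/10))
Convert to linear:
  10^(78.1/10) = 64565422.9035
  10^(64.5/10) = 2818382.9313
Difference: 64565422.9035 - 2818382.9313 = 61747039.9722
L_source = 10 * log10(61747039.9722) = 77.91

77.91 dB


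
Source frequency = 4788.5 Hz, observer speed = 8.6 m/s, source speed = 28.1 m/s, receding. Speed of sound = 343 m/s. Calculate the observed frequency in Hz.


Given values:
  f_s = 4788.5 Hz, v_o = 8.6 m/s, v_s = 28.1 m/s
  Direction: receding
Formula: f_o = f_s * (c - v_o) / (c + v_s)
Numerator: c - v_o = 343 - 8.6 = 334.4
Denominator: c + v_s = 343 + 28.1 = 371.1
f_o = 4788.5 * 334.4 / 371.1 = 4314.94

4314.94 Hz


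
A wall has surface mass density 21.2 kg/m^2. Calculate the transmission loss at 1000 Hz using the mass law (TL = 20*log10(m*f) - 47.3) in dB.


Given values:
  m = 21.2 kg/m^2, f = 1000 Hz
Formula: TL = 20 * log10(m * f) - 47.3
Compute m * f = 21.2 * 1000 = 21200.0
Compute log10(21200.0) = 4.326336
Compute 20 * 4.326336 = 86.5267
TL = 86.5267 - 47.3 = 39.23

39.23 dB


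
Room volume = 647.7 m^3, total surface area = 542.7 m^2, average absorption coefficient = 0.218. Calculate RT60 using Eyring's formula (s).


Given values:
  V = 647.7 m^3, S = 542.7 m^2, alpha = 0.218
Formula: RT60 = 0.161 * V / (-S * ln(1 - alpha))
Compute ln(1 - 0.218) = ln(0.782) = -0.245901
Denominator: -542.7 * -0.245901 = 133.4505
Numerator: 0.161 * 647.7 = 104.2797
RT60 = 104.2797 / 133.4505 = 0.781

0.781 s


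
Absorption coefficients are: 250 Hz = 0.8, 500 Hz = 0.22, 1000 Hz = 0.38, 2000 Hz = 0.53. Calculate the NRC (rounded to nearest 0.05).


Given values:
  a_250 = 0.8, a_500 = 0.22
  a_1000 = 0.38, a_2000 = 0.53
Formula: NRC = (a250 + a500 + a1000 + a2000) / 4
Sum = 0.8 + 0.22 + 0.38 + 0.53 = 1.93
NRC = 1.93 / 4 = 0.4825
Rounded to nearest 0.05: 0.5

0.5


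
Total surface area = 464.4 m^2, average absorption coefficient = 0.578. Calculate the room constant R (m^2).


Given values:
  S = 464.4 m^2, alpha = 0.578
Formula: R = S * alpha / (1 - alpha)
Numerator: 464.4 * 0.578 = 268.4232
Denominator: 1 - 0.578 = 0.422
R = 268.4232 / 0.422 = 636.07

636.07 m^2


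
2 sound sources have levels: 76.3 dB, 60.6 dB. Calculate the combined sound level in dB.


Formula: L_total = 10 * log10( sum(10^(Li/10)) )
  Source 1: 10^(76.3/10) = 42657951.8802
  Source 2: 10^(60.6/10) = 1148153.6215
Sum of linear values = 43806105.5017
L_total = 10 * log10(43806105.5017) = 76.42

76.42 dB


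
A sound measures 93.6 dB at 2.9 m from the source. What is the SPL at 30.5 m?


Given values:
  SPL1 = 93.6 dB, r1 = 2.9 m, r2 = 30.5 m
Formula: SPL2 = SPL1 - 20 * log10(r2 / r1)
Compute ratio: r2 / r1 = 30.5 / 2.9 = 10.5172
Compute log10: log10(10.5172) = 1.0219
Compute drop: 20 * 1.0219 = 20.438
SPL2 = 93.6 - 20.438 = 73.16

73.16 dB


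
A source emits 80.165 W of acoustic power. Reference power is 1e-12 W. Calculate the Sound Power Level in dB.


Given values:
  W = 80.165 W
  W_ref = 1e-12 W
Formula: SWL = 10 * log10(W / W_ref)
Compute ratio: W / W_ref = 80165000000000
Compute log10: log10(80165000000000) = 13.903985
Multiply: SWL = 10 * 13.903985 = 139.04

139.04 dB


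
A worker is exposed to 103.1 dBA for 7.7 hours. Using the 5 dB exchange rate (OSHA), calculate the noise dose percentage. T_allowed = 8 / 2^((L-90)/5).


Given values:
  L = 103.1 dBA, T = 7.7 hours
Formula: T_allowed = 8 / 2^((L - 90) / 5)
Compute exponent: (103.1 - 90) / 5 = 2.62
Compute 2^(2.62) = 6.147501
T_allowed = 8 / 6.147501 = 1.301342 hours
Dose = (T / T_allowed) * 100
Dose = (7.7 / 1.301342) * 100 = 591.7

591.7 %


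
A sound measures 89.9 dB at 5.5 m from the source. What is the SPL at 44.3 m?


Given values:
  SPL1 = 89.9 dB, r1 = 5.5 m, r2 = 44.3 m
Formula: SPL2 = SPL1 - 20 * log10(r2 / r1)
Compute ratio: r2 / r1 = 44.3 / 5.5 = 8.0545
Compute log10: log10(8.0545) = 0.906039
Compute drop: 20 * 0.906039 = 18.1208
SPL2 = 89.9 - 18.1208 = 71.78

71.78 dB


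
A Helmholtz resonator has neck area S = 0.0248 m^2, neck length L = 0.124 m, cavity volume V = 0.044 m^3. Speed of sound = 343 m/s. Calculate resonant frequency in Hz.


Given values:
  S = 0.0248 m^2, L = 0.124 m, V = 0.044 m^3, c = 343 m/s
Formula: f = (c / (2*pi)) * sqrt(S / (V * L))
Compute V * L = 0.044 * 0.124 = 0.005456
Compute S / (V * L) = 0.0248 / 0.005456 = 4.5455
Compute sqrt(4.5455) = 2.132018
Compute c / (2*pi) = 343 / 6.283185 = 54.590148
f = 54.590148 * 2.132018 = 116.39

116.39 Hz


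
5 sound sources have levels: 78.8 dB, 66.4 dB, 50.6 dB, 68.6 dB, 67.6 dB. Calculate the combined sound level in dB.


Formula: L_total = 10 * log10( sum(10^(Li/10)) )
  Source 1: 10^(78.8/10) = 75857757.5029
  Source 2: 10^(66.4/10) = 4365158.3224
  Source 3: 10^(50.6/10) = 114815.3621
  Source 4: 10^(68.6/10) = 7244359.6007
  Source 5: 10^(67.6/10) = 5754399.3734
Sum of linear values = 93336490.1615
L_total = 10 * log10(93336490.1615) = 79.7

79.7 dB


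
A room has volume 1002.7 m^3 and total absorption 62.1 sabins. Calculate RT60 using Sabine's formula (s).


Given values:
  V = 1002.7 m^3
  A = 62.1 sabins
Formula: RT60 = 0.161 * V / A
Numerator: 0.161 * 1002.7 = 161.4347
RT60 = 161.4347 / 62.1 = 2.6

2.6 s


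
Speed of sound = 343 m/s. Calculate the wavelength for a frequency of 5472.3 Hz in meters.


Given values:
  c = 343 m/s, f = 5472.3 Hz
Formula: lambda = c / f
lambda = 343 / 5472.3
lambda = 0.0627

0.0627 m


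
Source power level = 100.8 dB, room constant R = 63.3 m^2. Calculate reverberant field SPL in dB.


Given values:
  Lw = 100.8 dB, R = 63.3 m^2
Formula: SPL = Lw + 10 * log10(4 / R)
Compute 4 / R = 4 / 63.3 = 0.063191
Compute 10 * log10(0.063191) = -11.9934
SPL = 100.8 + (-11.9934) = 88.81

88.81 dB


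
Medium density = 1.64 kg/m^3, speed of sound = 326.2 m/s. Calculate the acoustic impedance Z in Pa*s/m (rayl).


Given values:
  rho = 1.64 kg/m^3
  c = 326.2 m/s
Formula: Z = rho * c
Z = 1.64 * 326.2
Z = 534.97

534.97 rayl


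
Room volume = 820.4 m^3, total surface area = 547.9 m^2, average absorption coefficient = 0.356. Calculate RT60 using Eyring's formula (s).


Given values:
  V = 820.4 m^3, S = 547.9 m^2, alpha = 0.356
Formula: RT60 = 0.161 * V / (-S * ln(1 - alpha))
Compute ln(1 - 0.356) = ln(0.644) = -0.440057
Denominator: -547.9 * -0.440057 = 241.1072
Numerator: 0.161 * 820.4 = 132.0844
RT60 = 132.0844 / 241.1072 = 0.548

0.548 s


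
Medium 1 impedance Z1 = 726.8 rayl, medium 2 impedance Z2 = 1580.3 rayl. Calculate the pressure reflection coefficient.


Given values:
  Z1 = 726.8 rayl, Z2 = 1580.3 rayl
Formula: R = (Z2 - Z1) / (Z2 + Z1)
Numerator: Z2 - Z1 = 1580.3 - 726.8 = 853.5
Denominator: Z2 + Z1 = 1580.3 + 726.8 = 2307.1
R = 853.5 / 2307.1 = 0.3699

0.3699


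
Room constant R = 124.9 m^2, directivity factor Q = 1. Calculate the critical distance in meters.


Given values:
  R = 124.9 m^2, Q = 1
Formula: d_c = 0.141 * sqrt(Q * R)
Compute Q * R = 1 * 124.9 = 124.9
Compute sqrt(124.9) = 11.1759
d_c = 0.141 * 11.1759 = 1.576

1.576 m


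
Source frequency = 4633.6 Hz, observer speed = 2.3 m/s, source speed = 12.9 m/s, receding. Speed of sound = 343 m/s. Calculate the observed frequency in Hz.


Given values:
  f_s = 4633.6 Hz, v_o = 2.3 m/s, v_s = 12.9 m/s
  Direction: receding
Formula: f_o = f_s * (c - v_o) / (c + v_s)
Numerator: c - v_o = 343 - 2.3 = 340.7
Denominator: c + v_s = 343 + 12.9 = 355.9
f_o = 4633.6 * 340.7 / 355.9 = 4435.71

4435.71 Hz


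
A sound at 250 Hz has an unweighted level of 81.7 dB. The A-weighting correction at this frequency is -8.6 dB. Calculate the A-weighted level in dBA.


Given values:
  SPL = 81.7 dB
  A-weighting at 250 Hz = -8.6 dB
Formula: L_A = SPL + A_weight
L_A = 81.7 + (-8.6)
L_A = 73.1

73.1 dBA


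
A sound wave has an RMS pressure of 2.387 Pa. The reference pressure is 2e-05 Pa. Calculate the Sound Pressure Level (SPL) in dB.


Given values:
  p = 2.387 Pa
  p_ref = 2e-05 Pa
Formula: SPL = 20 * log10(p / p_ref)
Compute ratio: p / p_ref = 2.387 / 2e-05 = 119350
Compute log10: log10(119350) = 5.076822
Multiply: SPL = 20 * 5.076822 = 101.54

101.54 dB
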